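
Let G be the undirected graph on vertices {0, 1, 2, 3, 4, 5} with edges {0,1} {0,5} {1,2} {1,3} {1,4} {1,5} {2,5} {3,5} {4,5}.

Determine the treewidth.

A width-2 tree decomposition is:
Bags: B1 = {1, 4, 5}  B2 = {1, 3, 5}  B3 = {1, 2, 5}  B4 = {0, 1, 5}
Tree: B1–B2, B1–B3, B3–B4
The largest bag has 3 vertices, giving width 2; this decomposition certifies tw(G) ≤ 2. Conversely, {0, 1, 5} is a clique of size 3, and the vertices of any clique must share a bag in every tree decomposition; so some bag has ≥ 3 vertices and tw(G) ≥ 2. Combining the bounds, tw(G) = 2.

2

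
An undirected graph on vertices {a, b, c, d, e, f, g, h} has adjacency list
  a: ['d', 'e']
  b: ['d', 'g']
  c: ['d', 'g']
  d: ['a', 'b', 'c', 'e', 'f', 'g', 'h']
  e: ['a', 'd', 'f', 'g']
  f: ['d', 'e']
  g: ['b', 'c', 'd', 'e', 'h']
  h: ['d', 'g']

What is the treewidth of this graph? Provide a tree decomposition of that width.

Treewidth 2.
Bags: B1 = {d, e, g}  B2 = {b, d, g}  B3 = {d, g, h}  B4 = {d, e, f}  B5 = {a, d, e}  B6 = {c, d, g}
Tree: B1–B2, B1–B3, B1–B4, B1–B5, B2–B6

Each bag holds 3 vertices, so the decomposition has width 2, which upper-bounds the treewidth. On the other hand G contains the 3-clique {d, e, g}. A clique must lie in a single bag of any decomposition, so no decomposition can have width below 2. Therefore the treewidth is 2.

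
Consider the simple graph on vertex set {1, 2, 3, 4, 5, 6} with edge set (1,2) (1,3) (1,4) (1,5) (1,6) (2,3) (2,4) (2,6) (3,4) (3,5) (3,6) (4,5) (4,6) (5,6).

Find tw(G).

A width-4 tree decomposition is:
Bags: B1 = {1, 3, 4, 5, 6}  B2 = {1, 2, 3, 4, 6}
Tree: B1–B2
Every bag has size at most 5, so the width is 5 − 1 = 4 and tw(G) ≤ 4. On the other hand G contains the 5-clique {1, 2, 3, 4, 6}. A clique must lie in a single bag of any decomposition, so no decomposition can have width below 4. Hence tw(G) = 4 exactly.

4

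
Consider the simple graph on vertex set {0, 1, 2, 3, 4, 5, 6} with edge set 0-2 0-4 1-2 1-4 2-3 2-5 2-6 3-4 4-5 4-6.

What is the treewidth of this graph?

A width-2 tree decomposition is:
Bags: B1 = {2, 4, 6}  B2 = {2, 3, 4}  B3 = {2, 4, 5}  B4 = {0, 2, 4}  B5 = {1, 2, 4}
Tree: B1–B2, B2–B3, B3–B4, B4–B5
Every bag has size at most 3, so the width is 3 − 1 = 2 and tw(G) ≤ 2. For the lower bound, G contains the cycle 4–6–2–3–4, so G is not a forest; only forests have treewidth ≤ 1, hence tw(G) ≥ 2. Combining the bounds, tw(G) = 2.

2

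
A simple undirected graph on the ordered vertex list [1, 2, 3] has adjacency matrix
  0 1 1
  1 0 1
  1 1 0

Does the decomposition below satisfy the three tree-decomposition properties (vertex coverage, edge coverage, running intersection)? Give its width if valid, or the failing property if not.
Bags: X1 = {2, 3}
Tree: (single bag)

No — vertex 1 appears in no bag.

A tree decomposition must satisfy three properties: every vertex lies in some bag; for every edge, both endpoints lie together in some bag; and for every vertex, the bags containing it form a connected subtree. Here vertex 1 appears in no bag, so the decomposition is invalid.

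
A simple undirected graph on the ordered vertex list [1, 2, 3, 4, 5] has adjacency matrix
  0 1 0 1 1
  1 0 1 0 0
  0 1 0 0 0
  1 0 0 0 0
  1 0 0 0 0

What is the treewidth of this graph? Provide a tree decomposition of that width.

Every bag has size at most 2, so the width is 2 − 1 = 1 and tw(G) ≤ 1. Since G has at least one edge (e.g. 1–5), it is not an edgeless graph, so tw(G) ≥ 1. Therefore the treewidth is 1.

Treewidth 1.
Bags: B1 = {1, 5}  B2 = {1, 2}  B3 = {2, 3}  B4 = {1, 4}
Tree: B1–B2, B2–B3, B1–B4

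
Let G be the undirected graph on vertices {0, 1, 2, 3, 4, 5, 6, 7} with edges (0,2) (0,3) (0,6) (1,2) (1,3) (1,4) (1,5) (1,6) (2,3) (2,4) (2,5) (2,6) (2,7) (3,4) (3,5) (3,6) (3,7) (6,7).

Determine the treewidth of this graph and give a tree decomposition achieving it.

Each bag holds 4 vertices, so the decomposition has width 3, which upper-bounds the treewidth. Conversely, {0, 2, 3, 6} is a clique of size 4, and the vertices of any clique must share a bag in every tree decomposition; so some bag has ≥ 4 vertices and tw(G) ≥ 3. Therefore the treewidth is 3.

Treewidth 3.
One such decomposition:
Bags: B1 = {1, 2, 3, 4}  B2 = {1, 2, 3, 6}  B3 = {2, 3, 6, 7}  B4 = {1, 2, 3, 5}  B5 = {0, 2, 3, 6}
Tree: B1–B2, B2–B3, B1–B4, B3–B5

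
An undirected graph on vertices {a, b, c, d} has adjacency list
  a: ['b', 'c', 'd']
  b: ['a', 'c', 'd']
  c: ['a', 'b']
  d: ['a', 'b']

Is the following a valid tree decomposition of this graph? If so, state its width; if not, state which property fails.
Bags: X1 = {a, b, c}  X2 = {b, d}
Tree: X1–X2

No — edge (a,d) lies in no bag.

A tree decomposition must satisfy three properties: every vertex lies in some bag; for every edge, both endpoints lie together in some bag; and for every vertex, the bags containing it form a connected subtree. Here edge (a,d) lies in no bag, so the decomposition is invalid.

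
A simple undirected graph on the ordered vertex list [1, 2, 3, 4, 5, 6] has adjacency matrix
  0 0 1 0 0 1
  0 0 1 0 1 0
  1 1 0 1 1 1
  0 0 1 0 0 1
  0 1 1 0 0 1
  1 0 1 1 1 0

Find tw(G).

2

A width-2 tree decomposition is:
Bags: B1 = {3, 4, 6}  B2 = {1, 3, 6}  B3 = {3, 5, 6}  B4 = {2, 3, 5}
Tree: B1–B2, B1–B3, B3–B4
Every bag has size at most 3, so the width is 3 − 1 = 2 and tw(G) ≤ 2. On the other hand G contains the 3-clique {2, 3, 5}. A clique must lie in a single bag of any decomposition, so no decomposition can have width below 2. The upper and lower bounds meet at 2, so that is the treewidth.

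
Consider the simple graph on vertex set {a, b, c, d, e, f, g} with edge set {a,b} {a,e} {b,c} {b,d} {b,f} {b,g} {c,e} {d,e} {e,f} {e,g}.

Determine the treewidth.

2

A width-2 tree decomposition is:
Bags: B1 = {b, c, e}  B2 = {a, b, e}  B3 = {b, d, e}  B4 = {b, e, f}  B5 = {b, e, g}
Tree: B1–B2, B2–B3, B3–B4, B4–B5
Every bag has size at most 3, so the width is 3 − 1 = 2 and tw(G) ≤ 2. The edges e–c–b–a–e form a cycle, so G is not a tree and its treewidth is at least 2. Combining the bounds, tw(G) = 2.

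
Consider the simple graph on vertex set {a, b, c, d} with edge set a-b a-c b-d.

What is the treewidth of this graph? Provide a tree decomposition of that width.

Treewidth 1.
One such decomposition:
Bags: B1 = {a, c}  B2 = {a, b}  B3 = {b, d}
Tree: B1–B2, B2–B3

Every bag has size at most 2, so the width is 2 − 1 = 1 and tw(G) ≤ 1. G has an edge, so its treewidth is at least 1. Therefore the treewidth is 1.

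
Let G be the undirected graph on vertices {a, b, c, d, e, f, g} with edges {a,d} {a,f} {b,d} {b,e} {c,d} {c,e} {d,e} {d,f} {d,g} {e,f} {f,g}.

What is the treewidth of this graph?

A width-2 tree decomposition is:
Bags: B1 = {d, e, f}  B2 = {c, d, e}  B3 = {a, d, f}  B4 = {d, f, g}  B5 = {b, d, e}
Tree: B1–B2, B1–B3, B1–B4, B2–B5
The largest bag has 3 vertices, giving width 2; this decomposition certifies tw(G) ≤ 2. Conversely, {c, d, e} is a clique of size 3, and the vertices of any clique must share a bag in every tree decomposition; so some bag has ≥ 3 vertices and tw(G) ≥ 2. Therefore the treewidth is 2.

2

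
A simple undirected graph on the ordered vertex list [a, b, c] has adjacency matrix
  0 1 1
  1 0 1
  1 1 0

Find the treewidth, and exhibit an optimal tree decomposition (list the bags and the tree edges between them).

Treewidth 2.
One optimal decomposition is:
Bags: B1 = {a, b, c}
Tree: (single bag)

A single bag containing all 3 vertices is trivially a valid decomposition of width 2. For the lower bound, the 3 vertices {a, b, c} are pairwise adjacent, and any tree decomposition puts a clique entirely inside one bag — forcing width ≥ 2. Therefore the treewidth is 2.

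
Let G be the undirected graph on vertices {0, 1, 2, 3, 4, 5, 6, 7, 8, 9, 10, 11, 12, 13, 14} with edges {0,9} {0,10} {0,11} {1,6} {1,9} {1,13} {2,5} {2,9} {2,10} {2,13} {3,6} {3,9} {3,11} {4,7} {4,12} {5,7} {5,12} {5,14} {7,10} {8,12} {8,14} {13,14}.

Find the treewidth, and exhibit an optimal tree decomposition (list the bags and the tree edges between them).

The largest bag has 4 vertices, giving width 3; this decomposition certifies tw(G) ≤ 3. For the lower bound: the 4 vertex sets {3,6,11}, {0}, {9}, {1,2,10,13} are disjoint, each induces a connected subgraph, and every pair is joined by at least one edge of G. Contracting each set to a single vertex therefore yields K_{4} as a minor, and since treewidth is minor-monotone, tw(G) ≥ tw(K_{4}) = 3. Hence tw(G) = 3 exactly.

Treewidth 3.
Bags: B1 = {0, 3, 6, 11}  B2 = {0, 3, 6, 9}  B3 = {0, 1, 6, 9}  B4 = {0, 1, 9, 10}  B5 = {1, 2, 9, 10}  B6 = {1, 2, 10, 13}  B7 = {2, 7, 10, 13}  B8 = {2, 5, 7, 13}  B9 = {5, 7, 13, 14}  B10 = {4, 5, 7, 14}  B11 = {4, 5, 12, 14}  B12 = {4, 8, 12, 14}
Tree: B1–B2, B2–B3, B3–B4, B4–B5, B5–B6, B6–B7, B7–B8, B8–B9, B9–B10, B10–B11, B11–B12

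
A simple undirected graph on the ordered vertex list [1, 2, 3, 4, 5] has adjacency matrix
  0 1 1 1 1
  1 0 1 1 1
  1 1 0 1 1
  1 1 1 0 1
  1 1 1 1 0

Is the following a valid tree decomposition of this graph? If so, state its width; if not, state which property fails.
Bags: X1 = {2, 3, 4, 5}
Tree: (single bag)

No — vertex 1 appears in no bag.

A tree decomposition must satisfy three properties: every vertex lies in some bag; for every edge, both endpoints lie together in some bag; and for every vertex, the bags containing it form a connected subtree. Here vertex 1 appears in no bag, so the decomposition is invalid.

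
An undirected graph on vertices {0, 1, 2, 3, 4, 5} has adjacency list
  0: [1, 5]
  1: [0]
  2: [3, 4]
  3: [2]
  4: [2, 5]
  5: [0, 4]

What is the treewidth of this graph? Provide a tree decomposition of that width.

Treewidth 1.
One such decomposition:
Bags: B1 = {0, 1}  B2 = {0, 5}  B3 = {4, 5}  B4 = {2, 4}  B5 = {2, 3}
Tree: B1–B2, B2–B3, B3–B4, B4–B5

Every bag has size at most 2, so the width is 2 − 1 = 1 and tw(G) ≤ 1. Any graph with an edge has treewidth ≥ 1, and G has the edge 1–0. Therefore the treewidth is 1.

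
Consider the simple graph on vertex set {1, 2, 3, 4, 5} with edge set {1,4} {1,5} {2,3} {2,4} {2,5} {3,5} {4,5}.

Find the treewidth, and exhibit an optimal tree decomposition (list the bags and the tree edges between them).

Treewidth 2.
One such decomposition:
Bags: B1 = {2, 4, 5}  B2 = {1, 4, 5}  B3 = {2, 3, 5}
Tree: B1–B2, B1–B3

Every bag has size at most 3, so the width is 3 − 1 = 2 and tw(G) ≤ 2. For the lower bound, the 3 vertices {1, 4, 5} are pairwise adjacent, and any tree decomposition puts a clique entirely inside one bag — forcing width ≥ 2. The upper and lower bounds meet at 2, so that is the treewidth.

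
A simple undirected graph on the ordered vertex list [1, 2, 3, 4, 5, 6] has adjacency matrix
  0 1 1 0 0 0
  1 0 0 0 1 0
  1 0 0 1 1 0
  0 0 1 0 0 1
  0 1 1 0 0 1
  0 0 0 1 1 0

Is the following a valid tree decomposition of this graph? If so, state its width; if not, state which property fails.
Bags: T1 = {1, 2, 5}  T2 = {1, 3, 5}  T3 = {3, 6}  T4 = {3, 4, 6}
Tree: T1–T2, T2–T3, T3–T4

No — edge (5,6) lies in no bag.

A tree decomposition must satisfy three properties: every vertex lies in some bag; for every edge, both endpoints lie together in some bag; and for every vertex, the bags containing it form a connected subtree. Here edge (5,6) lies in no bag, so the decomposition is invalid.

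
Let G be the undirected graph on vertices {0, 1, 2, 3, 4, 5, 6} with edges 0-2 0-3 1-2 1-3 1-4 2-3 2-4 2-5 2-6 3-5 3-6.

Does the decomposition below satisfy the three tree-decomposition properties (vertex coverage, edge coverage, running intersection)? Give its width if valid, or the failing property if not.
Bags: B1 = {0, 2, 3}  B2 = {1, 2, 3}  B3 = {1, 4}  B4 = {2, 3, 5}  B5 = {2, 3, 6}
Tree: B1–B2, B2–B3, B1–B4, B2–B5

No — edge (2,4) lies in no bag.

A tree decomposition must satisfy three properties: every vertex lies in some bag; for every edge, both endpoints lie together in some bag; and for every vertex, the bags containing it form a connected subtree. Here edge (2,4) lies in no bag, so the decomposition is invalid.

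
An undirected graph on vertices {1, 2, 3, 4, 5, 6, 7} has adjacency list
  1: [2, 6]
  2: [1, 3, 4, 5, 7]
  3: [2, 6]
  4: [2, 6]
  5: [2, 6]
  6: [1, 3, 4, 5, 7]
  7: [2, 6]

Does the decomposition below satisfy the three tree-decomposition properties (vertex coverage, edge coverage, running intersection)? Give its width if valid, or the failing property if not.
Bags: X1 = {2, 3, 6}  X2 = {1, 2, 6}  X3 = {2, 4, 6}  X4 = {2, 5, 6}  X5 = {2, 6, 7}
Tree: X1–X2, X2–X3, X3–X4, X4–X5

Every vertex of G appears in some bag (union = {1, 2, 3, 4, 5, 6, 7}); every edge is covered by a bag; and for each vertex v the set of bags containing v is connected in the bag tree. The decomposition is therefore valid. The largest bag has 3 vertices, so the width is 2.

Yes; width 2.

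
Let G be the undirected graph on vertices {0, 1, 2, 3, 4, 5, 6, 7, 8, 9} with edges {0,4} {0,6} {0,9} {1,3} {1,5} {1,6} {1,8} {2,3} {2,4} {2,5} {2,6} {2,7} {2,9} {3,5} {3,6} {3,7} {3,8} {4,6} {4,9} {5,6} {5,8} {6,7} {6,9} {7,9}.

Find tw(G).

3

A width-3 tree decomposition is:
Bags: B1 = {2, 3, 5, 6}  B2 = {2, 3, 6, 7}  B3 = {2, 6, 7, 9}  B4 = {1, 3, 5, 6}  B5 = {2, 4, 6, 9}  B6 = {1, 3, 5, 8}  B7 = {0, 4, 6, 9}
Tree: B1–B2, B2–B3, B1–B4, B3–B5, B4–B6, B5–B7
Every bag has size at most 4, so the width is 4 − 1 = 3 and tw(G) ≤ 3. On the other hand G contains the 4-clique {1, 3, 5, 8}. A clique must lie in a single bag of any decomposition, so no decomposition can have width below 3. The upper and lower bounds meet at 3, so that is the treewidth.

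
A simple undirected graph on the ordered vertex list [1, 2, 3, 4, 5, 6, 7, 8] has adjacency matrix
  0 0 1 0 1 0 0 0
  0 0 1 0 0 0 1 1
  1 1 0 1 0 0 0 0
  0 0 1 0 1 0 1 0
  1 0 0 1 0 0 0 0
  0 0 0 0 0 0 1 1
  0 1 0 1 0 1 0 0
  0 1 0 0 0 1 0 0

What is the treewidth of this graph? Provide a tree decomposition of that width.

Treewidth 2.
Bags: B1 = {1, 3, 5}  B2 = {3, 4, 5}  B3 = {2, 3, 4}  B4 = {2, 4, 7}  B5 = {2, 7, 8}  B6 = {6, 7, 8}
Tree: B1–B2, B2–B3, B3–B4, B4–B5, B5–B6

The largest bag has 3 vertices, giving width 2; this decomposition certifies tw(G) ≤ 2. Since 1–5–4–3–1 is a cycle in G, G is not acyclic. Forests are exactly the graphs of treewidth ≤ 1, so tw(G) ≥ 2. Hence tw(G) = 2 exactly.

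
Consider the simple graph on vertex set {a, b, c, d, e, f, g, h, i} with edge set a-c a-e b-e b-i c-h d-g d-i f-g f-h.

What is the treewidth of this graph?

2

A width-2 tree decomposition is:
Bags: B1 = {d, f, g}  B2 = {d, f, i}  B3 = {b, f, i}  B4 = {b, e, f}  B5 = {a, e, f}  B6 = {a, c, f}  B7 = {c, f, h}
Tree: B1–B2, B2–B3, B3–B4, B4–B5, B5–B6, B6–B7
Each bag holds 3 vertices, so the decomposition has width 2, which upper-bounds the treewidth. For the lower bound, G contains the cycle f–g–d–i–b–e–a–c–h–f, so G is not a forest; only forests have treewidth ≤ 1, hence tw(G) ≥ 2. Combining the bounds, tw(G) = 2.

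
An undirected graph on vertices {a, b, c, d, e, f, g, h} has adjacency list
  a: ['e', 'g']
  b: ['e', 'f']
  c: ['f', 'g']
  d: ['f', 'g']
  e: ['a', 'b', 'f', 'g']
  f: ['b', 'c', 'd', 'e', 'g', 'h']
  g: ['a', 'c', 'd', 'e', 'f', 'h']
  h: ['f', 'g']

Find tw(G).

2

A width-2 tree decomposition is:
Bags: B1 = {e, f, g}  B2 = {f, g, h}  B3 = {d, f, g}  B4 = {b, e, f}  B5 = {a, e, g}  B6 = {c, f, g}
Tree: B1–B2, B1–B3, B1–B4, B1–B5, B1–B6
Each bag holds 3 vertices, so the decomposition has width 2, which upper-bounds the treewidth. Conversely, {a, e, g} is a clique of size 3, and the vertices of any clique must share a bag in every tree decomposition; so some bag has ≥ 3 vertices and tw(G) ≥ 2. Combining the bounds, tw(G) = 2.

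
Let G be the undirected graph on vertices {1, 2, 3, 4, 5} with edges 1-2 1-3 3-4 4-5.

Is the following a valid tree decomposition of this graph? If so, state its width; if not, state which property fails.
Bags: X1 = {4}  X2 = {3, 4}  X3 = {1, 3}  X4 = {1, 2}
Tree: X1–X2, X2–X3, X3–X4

No — vertex 5 appears in no bag.

A tree decomposition must satisfy three properties: every vertex lies in some bag; for every edge, both endpoints lie together in some bag; and for every vertex, the bags containing it form a connected subtree. Here vertex 5 appears in no bag, so the decomposition is invalid.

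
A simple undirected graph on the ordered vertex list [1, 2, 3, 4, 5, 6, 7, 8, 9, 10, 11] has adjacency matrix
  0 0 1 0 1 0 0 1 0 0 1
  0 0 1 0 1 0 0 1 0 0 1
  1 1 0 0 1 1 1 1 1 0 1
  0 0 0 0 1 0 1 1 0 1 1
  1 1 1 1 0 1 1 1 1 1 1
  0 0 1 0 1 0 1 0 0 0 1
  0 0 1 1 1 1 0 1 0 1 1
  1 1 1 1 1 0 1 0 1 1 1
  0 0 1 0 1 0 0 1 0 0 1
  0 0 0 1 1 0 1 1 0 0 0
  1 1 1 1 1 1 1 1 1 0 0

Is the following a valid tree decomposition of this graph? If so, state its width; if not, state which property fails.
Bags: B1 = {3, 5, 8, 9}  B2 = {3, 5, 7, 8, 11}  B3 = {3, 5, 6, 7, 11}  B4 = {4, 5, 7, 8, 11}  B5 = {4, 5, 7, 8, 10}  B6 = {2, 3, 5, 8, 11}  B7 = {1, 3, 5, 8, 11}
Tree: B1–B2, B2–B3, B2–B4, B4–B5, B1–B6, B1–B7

A tree decomposition must satisfy three properties: every vertex lies in some bag; for every edge, both endpoints lie together in some bag; and for every vertex, the bags containing it form a connected subtree. Here edge (11,9) lies in no bag, so the decomposition is invalid.

No — edge (11,9) lies in no bag.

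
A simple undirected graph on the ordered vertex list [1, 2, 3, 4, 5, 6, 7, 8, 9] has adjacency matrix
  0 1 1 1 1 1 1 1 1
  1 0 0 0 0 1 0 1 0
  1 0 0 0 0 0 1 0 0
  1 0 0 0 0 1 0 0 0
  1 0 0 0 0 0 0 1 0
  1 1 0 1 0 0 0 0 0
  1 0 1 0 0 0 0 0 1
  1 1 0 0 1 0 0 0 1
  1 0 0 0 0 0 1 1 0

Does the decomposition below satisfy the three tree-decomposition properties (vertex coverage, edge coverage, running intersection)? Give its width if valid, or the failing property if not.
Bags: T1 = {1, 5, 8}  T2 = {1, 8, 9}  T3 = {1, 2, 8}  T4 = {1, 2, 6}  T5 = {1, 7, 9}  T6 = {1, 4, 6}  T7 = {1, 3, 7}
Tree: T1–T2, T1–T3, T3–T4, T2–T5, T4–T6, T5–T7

Yes; width 2.

Checking the three conditions: (i) the bags cover all of {1, 2, 3, 4, 5, 6, 7, 8, 9}; (ii) for each edge, some bag contains both endpoints; (iii) the bags containing any fixed vertex form a subtree. All hold, so the decomposition is valid with width 3 − 1 = 2.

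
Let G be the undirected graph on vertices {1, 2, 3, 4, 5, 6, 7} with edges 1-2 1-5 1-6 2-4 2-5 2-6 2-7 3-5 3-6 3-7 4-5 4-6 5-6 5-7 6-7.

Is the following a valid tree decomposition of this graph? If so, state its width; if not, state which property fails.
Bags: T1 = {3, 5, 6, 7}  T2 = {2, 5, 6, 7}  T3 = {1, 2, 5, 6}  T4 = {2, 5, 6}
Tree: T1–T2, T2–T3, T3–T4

No — vertex 4 appears in no bag.

A tree decomposition must satisfy three properties: every vertex lies in some bag; for every edge, both endpoints lie together in some bag; and for every vertex, the bags containing it form a connected subtree. Here vertex 4 appears in no bag, so the decomposition is invalid.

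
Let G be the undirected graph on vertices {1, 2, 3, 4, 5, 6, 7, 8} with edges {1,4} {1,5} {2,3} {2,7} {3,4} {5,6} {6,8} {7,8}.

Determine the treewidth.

A width-2 tree decomposition is:
Bags: B1 = {2, 3, 4}  B2 = {1, 2, 4}  B3 = {1, 2, 5}  B4 = {2, 5, 6}  B5 = {2, 6, 8}  B6 = {2, 7, 8}
Tree: B1–B2, B2–B3, B3–B4, B4–B5, B5–B6
Each bag holds 3 vertices, so the decomposition has width 2, which upper-bounds the treewidth. Since 2–3–4–1–5–6–8–7–2 is a cycle in G, G is not acyclic. Forests are exactly the graphs of treewidth ≤ 1, so tw(G) ≥ 2. Therefore the treewidth is 2.

2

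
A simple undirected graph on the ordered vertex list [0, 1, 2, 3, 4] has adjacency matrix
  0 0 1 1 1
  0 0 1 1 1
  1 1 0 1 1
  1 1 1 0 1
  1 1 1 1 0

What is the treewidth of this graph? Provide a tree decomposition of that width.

Every bag has size at most 4, so the width is 4 − 1 = 3 and tw(G) ≤ 3. Conversely, {0, 2, 3, 4} is a clique of size 4, and the vertices of any clique must share a bag in every tree decomposition; so some bag has ≥ 4 vertices and tw(G) ≥ 3. Therefore the treewidth is 3.

Treewidth 3.
Bags: B1 = {0, 2, 3, 4}  B2 = {1, 2, 3, 4}
Tree: B1–B2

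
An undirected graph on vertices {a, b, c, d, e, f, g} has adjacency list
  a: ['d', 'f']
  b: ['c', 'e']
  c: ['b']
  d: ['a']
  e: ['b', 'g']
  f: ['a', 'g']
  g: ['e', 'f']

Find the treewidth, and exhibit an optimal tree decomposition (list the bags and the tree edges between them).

Treewidth 1.
Bags: B1 = {a, d}  B2 = {a, f}  B3 = {f, g}  B4 = {e, g}  B5 = {b, e}  B6 = {b, c}
Tree: B1–B2, B2–B3, B3–B4, B4–B5, B5–B6

The largest bag has 2 vertices, giving width 1; this decomposition certifies tw(G) ≤ 1. Any graph with an edge has treewidth ≥ 1, and G has the edge d–a. Therefore the treewidth is 1.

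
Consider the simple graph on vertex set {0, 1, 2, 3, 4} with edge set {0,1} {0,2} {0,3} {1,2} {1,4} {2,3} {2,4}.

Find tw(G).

A width-2 tree decomposition is:
Bags: B1 = {0, 2, 3}  B2 = {0, 1, 2}  B3 = {1, 2, 4}
Tree: B1–B2, B2–B3
Each bag holds 3 vertices, so the decomposition has width 2, which upper-bounds the treewidth. For the lower bound, the 3 vertices {0, 1, 2} are pairwise adjacent, and any tree decomposition puts a clique entirely inside one bag — forcing width ≥ 2. The upper and lower bounds meet at 2, so that is the treewidth.

2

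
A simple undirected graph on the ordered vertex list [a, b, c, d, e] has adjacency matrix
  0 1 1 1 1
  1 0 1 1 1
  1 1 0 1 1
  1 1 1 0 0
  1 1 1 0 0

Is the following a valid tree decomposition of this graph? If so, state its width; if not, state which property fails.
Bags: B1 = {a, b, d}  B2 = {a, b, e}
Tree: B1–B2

No — vertex c appears in no bag.

A tree decomposition must satisfy three properties: every vertex lies in some bag; for every edge, both endpoints lie together in some bag; and for every vertex, the bags containing it form a connected subtree. Here vertex c appears in no bag, so the decomposition is invalid.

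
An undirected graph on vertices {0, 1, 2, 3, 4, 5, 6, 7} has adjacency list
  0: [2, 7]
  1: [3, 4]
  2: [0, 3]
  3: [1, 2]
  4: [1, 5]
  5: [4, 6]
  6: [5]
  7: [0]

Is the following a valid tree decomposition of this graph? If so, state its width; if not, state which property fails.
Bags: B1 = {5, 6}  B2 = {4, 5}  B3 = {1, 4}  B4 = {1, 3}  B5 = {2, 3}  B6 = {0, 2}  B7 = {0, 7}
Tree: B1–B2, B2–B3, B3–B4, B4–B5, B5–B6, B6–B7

Every vertex of G appears in some bag (union = {0, 1, 2, 3, 4, 5, 6, 7}); every edge is covered by a bag; and for each vertex v the set of bags containing v is connected in the bag tree. The decomposition is therefore valid. The largest bag has 2 vertices, so the width is 1.

Yes; width 1.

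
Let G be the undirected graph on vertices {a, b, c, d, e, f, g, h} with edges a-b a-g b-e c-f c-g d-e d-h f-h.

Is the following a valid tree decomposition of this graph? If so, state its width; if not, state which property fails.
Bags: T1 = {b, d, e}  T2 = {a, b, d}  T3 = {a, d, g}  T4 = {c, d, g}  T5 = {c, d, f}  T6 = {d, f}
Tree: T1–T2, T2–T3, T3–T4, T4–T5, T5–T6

A tree decomposition must satisfy three properties: every vertex lies in some bag; for every edge, both endpoints lie together in some bag; and for every vertex, the bags containing it form a connected subtree. Here vertex h appears in no bag, so the decomposition is invalid.

No — vertex h appears in no bag.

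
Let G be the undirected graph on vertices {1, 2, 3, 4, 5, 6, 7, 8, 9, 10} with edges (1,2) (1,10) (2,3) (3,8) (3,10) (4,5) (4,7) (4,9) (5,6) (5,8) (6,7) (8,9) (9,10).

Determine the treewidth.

2

A width-2 tree decomposition is:
Bags: B1 = {5, 6, 7}  B2 = {4, 5, 7}  B3 = {4, 5, 8}  B4 = {4, 8, 9}  B5 = {3, 8, 9}  B6 = {3, 9, 10}  B7 = {2, 3, 10}  B8 = {1, 2, 10}
Tree: B1–B2, B2–B3, B3–B4, B4–B5, B5–B6, B6–B7, B7–B8
The largest bag has 3 vertices, giving width 2; this decomposition certifies tw(G) ≤ 2. For the lower bound, G contains the cycle 6–7–4–5–6, so G is not a forest; only forests have treewidth ≤ 1, hence tw(G) ≥ 2. Combining the bounds, tw(G) = 2.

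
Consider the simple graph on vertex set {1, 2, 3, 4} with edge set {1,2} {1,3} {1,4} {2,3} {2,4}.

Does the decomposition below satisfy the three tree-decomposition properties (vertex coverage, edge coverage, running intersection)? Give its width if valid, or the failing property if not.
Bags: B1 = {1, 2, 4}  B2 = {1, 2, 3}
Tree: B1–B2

Yes; width 2.

Vertex coverage: the bags together contain {1, 2, 3, 4}, the full vertex set. Edge coverage: each edge of G has both endpoints in at least one bag. Running intersection: for every vertex, the bags containing it form a connected subtree. All three properties hold, so this is a valid tree decomposition of width max|bag| − 1 = 2, and hence tw(G) ≤ 2.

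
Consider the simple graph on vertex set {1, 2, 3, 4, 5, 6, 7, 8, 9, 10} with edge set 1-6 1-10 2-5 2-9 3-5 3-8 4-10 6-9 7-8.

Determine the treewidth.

1

A width-1 tree decomposition is:
Bags: B1 = {7, 8}  B2 = {3, 8}  B3 = {3, 5}  B4 = {2, 5}  B5 = {2, 9}  B6 = {6, 9}  B7 = {1, 6}  B8 = {1, 10}  B9 = {4, 10}
Tree: B1–B2, B2–B3, B3–B4, B4–B5, B5–B6, B6–B7, B7–B8, B8–B9
Every bag has size at most 2, so the width is 2 − 1 = 1 and tw(G) ≤ 1. Any graph with an edge has treewidth ≥ 1, and G has the edge 7–8. The upper and lower bounds meet at 1, so that is the treewidth.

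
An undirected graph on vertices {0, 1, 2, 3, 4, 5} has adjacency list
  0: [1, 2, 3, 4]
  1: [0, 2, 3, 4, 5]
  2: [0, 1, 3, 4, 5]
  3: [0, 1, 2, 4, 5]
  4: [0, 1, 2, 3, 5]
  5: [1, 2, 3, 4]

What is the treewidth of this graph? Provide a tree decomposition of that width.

Treewidth 4.
One such decomposition:
Bags: B1 = {0, 1, 2, 3, 4}  B2 = {1, 2, 3, 4, 5}
Tree: B1–B2

Each bag holds 5 vertices, so the decomposition has width 4, which upper-bounds the treewidth. Conversely, {0, 1, 2, 3, 4} is a clique of size 5, and the vertices of any clique must share a bag in every tree decomposition; so some bag has ≥ 5 vertices and tw(G) ≥ 4. Therefore the treewidth is 4.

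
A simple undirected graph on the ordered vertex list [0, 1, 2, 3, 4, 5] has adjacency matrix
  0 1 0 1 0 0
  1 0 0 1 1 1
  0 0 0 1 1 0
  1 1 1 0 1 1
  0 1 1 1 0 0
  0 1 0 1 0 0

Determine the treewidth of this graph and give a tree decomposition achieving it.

Treewidth 2.
Bags: B1 = {2, 3, 4}  B2 = {1, 3, 4}  B3 = {0, 1, 3}  B4 = {1, 3, 5}
Tree: B1–B2, B2–B3, B2–B4

Every bag has size at most 3, so the width is 3 − 1 = 2 and tw(G) ≤ 2. For the lower bound, the 3 vertices {0, 1, 3} are pairwise adjacent, and any tree decomposition puts a clique entirely inside one bag — forcing width ≥ 2. The upper and lower bounds meet at 2, so that is the treewidth.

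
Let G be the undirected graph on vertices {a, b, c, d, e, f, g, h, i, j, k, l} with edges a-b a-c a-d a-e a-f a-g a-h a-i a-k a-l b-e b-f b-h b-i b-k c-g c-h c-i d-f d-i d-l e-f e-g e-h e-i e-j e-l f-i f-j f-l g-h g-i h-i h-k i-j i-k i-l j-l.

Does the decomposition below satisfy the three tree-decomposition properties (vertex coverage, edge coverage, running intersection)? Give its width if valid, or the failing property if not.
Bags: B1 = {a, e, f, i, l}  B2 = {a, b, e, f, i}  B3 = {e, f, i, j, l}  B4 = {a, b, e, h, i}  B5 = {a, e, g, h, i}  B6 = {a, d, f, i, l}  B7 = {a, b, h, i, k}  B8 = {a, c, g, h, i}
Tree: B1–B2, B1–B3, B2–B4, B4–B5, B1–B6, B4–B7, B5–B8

Yes; width 4.

Checking the three conditions: (i) the bags cover all of {a, b, c, d, e, f, g, h, i, j, k, l}; (ii) for each edge, some bag contains both endpoints; (iii) the bags containing any fixed vertex form a subtree. All hold, so the decomposition is valid with width 5 − 1 = 4.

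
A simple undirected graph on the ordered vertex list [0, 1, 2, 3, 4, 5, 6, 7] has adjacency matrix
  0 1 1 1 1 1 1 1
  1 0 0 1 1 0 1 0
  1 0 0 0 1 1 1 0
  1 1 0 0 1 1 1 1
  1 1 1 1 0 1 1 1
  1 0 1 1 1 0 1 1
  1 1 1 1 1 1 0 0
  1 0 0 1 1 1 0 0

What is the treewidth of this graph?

4

A width-4 tree decomposition is:
Bags: B1 = {0, 2, 4, 5, 6}  B2 = {0, 3, 4, 5, 6}  B3 = {0, 1, 3, 4, 6}  B4 = {0, 3, 4, 5, 7}
Tree: B1–B2, B2–B3, B2–B4
The largest bag has 5 vertices, giving width 4; this decomposition certifies tw(G) ≤ 4. Conversely, {0, 2, 4, 5, 6} is a clique of size 5, and the vertices of any clique must share a bag in every tree decomposition; so some bag has ≥ 5 vertices and tw(G) ≥ 4. Combining the bounds, tw(G) = 4.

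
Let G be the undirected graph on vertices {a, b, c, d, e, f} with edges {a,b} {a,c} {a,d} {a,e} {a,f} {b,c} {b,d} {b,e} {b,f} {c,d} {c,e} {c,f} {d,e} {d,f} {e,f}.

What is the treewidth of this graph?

5

A width-5 tree decomposition is:
Bags: B1 = {a, b, c, d, e, f}
Tree: (single bag)
A single bag containing all 6 vertices is trivially a valid decomposition of width 5. On the other hand G contains the 6-clique {a, b, c, d, e, f}. A clique must lie in a single bag of any decomposition, so no decomposition can have width below 5. Combining the bounds, tw(G) = 5.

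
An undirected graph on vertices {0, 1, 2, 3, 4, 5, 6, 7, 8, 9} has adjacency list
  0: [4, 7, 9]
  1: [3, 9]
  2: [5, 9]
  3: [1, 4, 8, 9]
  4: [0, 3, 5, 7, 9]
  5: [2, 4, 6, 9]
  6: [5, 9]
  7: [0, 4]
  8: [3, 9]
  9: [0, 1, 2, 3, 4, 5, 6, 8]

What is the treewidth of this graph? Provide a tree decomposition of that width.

Treewidth 2.
One such decomposition:
Bags: B1 = {0, 4, 9}  B2 = {0, 4, 7}  B3 = {3, 4, 9}  B4 = {4, 5, 9}  B5 = {3, 8, 9}  B6 = {5, 6, 9}  B7 = {1, 3, 9}  B8 = {2, 5, 9}
Tree: B1–B2, B1–B3, B3–B4, B3–B5, B4–B6, B3–B7, B6–B8

Each bag holds 3 vertices, so the decomposition has width 2, which upper-bounds the treewidth. On the other hand G contains the 3-clique {0, 4, 9}. A clique must lie in a single bag of any decomposition, so no decomposition can have width below 2. The upper and lower bounds meet at 2, so that is the treewidth.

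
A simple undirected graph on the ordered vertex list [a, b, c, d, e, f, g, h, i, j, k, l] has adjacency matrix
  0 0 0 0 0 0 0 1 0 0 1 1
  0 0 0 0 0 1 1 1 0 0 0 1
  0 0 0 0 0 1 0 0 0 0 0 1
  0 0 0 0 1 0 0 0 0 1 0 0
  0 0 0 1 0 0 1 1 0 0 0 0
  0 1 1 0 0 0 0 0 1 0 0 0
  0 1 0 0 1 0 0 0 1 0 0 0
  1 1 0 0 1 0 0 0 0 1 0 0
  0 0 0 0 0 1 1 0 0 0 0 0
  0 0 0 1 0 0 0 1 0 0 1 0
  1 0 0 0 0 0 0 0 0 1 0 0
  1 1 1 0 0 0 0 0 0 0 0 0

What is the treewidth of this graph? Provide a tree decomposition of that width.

Treewidth 3.
One optimal decomposition is:
Bags: B1 = {a, d, j, k}  B2 = {a, d, h, j}  B3 = {a, d, e, h}  B4 = {a, e, h, l}  B5 = {b, e, h, l}  B6 = {b, e, g, l}  B7 = {b, c, g, l}  B8 = {b, c, f, g}  B9 = {c, f, g, i}
Tree: B1–B2, B2–B3, B3–B4, B4–B5, B5–B6, B6–B7, B7–B8, B8–B9

The largest bag has 4 vertices, giving width 3; this decomposition certifies tw(G) ≤ 3. For the lower bound: the 4 vertex sets {d,j,k}, {a}, {h}, {b,e,g,l} are disjoint, each induces a connected subgraph, and every pair is joined by at least one edge of G. Contracting each set to a single vertex therefore yields K_{4} as a minor, and since treewidth is minor-monotone, tw(G) ≥ tw(K_{4}) = 3. Therefore the treewidth is 3.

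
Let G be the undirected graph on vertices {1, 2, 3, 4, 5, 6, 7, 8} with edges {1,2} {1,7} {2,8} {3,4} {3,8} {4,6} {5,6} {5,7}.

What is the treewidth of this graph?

2

A width-2 tree decomposition is:
Bags: B1 = {5, 6, 7}  B2 = {1, 6, 7}  B3 = {1, 2, 6}  B4 = {2, 6, 8}  B5 = {3, 6, 8}  B6 = {3, 4, 6}
Tree: B1–B2, B2–B3, B3–B4, B4–B5, B5–B6
Each bag holds 3 vertices, so the decomposition has width 2, which upper-bounds the treewidth. Since 6–5–7–1–2–8–3–4–6 is a cycle in G, G is not acyclic. Forests are exactly the graphs of treewidth ≤ 1, so tw(G) ≥ 2. The upper and lower bounds meet at 2, so that is the treewidth.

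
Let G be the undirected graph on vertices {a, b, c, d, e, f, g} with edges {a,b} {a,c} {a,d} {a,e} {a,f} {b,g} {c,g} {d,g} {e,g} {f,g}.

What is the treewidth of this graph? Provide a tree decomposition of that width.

The largest bag has 3 vertices, giving width 2; this decomposition certifies tw(G) ≤ 2. Since g–c–a–f–g is a cycle in G, G is not acyclic. Forests are exactly the graphs of treewidth ≤ 1, so tw(G) ≥ 2. Therefore the treewidth is 2.

Treewidth 2.
Bags: B1 = {a, c, g}  B2 = {a, f, g}  B3 = {a, b, g}  B4 = {a, e, g}  B5 = {a, d, g}
Tree: B1–B2, B2–B3, B3–B4, B4–B5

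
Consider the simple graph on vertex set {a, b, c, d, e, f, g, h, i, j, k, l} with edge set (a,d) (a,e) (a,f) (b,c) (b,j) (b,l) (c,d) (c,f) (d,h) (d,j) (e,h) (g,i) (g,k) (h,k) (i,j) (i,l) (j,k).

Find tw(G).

A width-3 tree decomposition is:
Bags: B1 = {a, e, f, h}  B2 = {a, d, f, h}  B3 = {c, d, f, h}  B4 = {c, d, h, k}  B5 = {c, d, j, k}  B6 = {b, c, j, k}  B7 = {b, g, j, k}  B8 = {b, g, i, j}  B9 = {b, g, i, l}
Tree: B1–B2, B2–B3, B3–B4, B4–B5, B5–B6, B6–B7, B7–B8, B8–B9
The largest bag has 4 vertices, giving width 3; this decomposition certifies tw(G) ≤ 3. For the lower bound: the 4 vertex sets {a,e,f}, {h}, {d}, {b,c,j,k} are disjoint, each induces a connected subgraph, and every pair is joined by at least one edge of G. Contracting each set to a single vertex therefore yields K_{4} as a minor, and since treewidth is minor-monotone, tw(G) ≥ tw(K_{4}) = 3. Therefore the treewidth is 3.

3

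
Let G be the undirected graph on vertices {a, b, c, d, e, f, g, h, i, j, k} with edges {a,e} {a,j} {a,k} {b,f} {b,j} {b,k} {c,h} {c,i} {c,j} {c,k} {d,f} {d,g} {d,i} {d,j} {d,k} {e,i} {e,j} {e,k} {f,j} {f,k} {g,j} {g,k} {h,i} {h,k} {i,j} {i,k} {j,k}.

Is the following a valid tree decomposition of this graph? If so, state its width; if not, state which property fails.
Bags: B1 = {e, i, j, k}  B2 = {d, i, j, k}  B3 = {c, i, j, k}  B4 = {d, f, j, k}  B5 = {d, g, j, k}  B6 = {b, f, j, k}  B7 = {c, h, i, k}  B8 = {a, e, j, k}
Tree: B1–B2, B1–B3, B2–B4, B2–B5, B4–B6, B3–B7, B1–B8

Vertex coverage: the bags together contain {a, b, c, d, e, f, g, h, i, j, k}, the full vertex set. Edge coverage: each edge of G has both endpoints in at least one bag. Running intersection: for every vertex, the bags containing it form a connected subtree. All three properties hold, so this is a valid tree decomposition of width max|bag| − 1 = 3, and hence tw(G) ≤ 3.

Yes; width 3.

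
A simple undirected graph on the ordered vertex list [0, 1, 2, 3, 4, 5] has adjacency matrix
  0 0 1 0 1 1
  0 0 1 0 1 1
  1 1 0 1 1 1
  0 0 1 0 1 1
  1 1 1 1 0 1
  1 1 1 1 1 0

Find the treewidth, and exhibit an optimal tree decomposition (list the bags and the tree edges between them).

Treewidth 3.
One optimal decomposition is:
Bags: B1 = {0, 2, 4, 5}  B2 = {2, 3, 4, 5}  B3 = {1, 2, 4, 5}
Tree: B1–B2, B1–B3

The largest bag has 4 vertices, giving width 3; this decomposition certifies tw(G) ≤ 3. On the other hand G contains the 4-clique {0, 2, 4, 5}. A clique must lie in a single bag of any decomposition, so no decomposition can have width below 3. The upper and lower bounds meet at 3, so that is the treewidth.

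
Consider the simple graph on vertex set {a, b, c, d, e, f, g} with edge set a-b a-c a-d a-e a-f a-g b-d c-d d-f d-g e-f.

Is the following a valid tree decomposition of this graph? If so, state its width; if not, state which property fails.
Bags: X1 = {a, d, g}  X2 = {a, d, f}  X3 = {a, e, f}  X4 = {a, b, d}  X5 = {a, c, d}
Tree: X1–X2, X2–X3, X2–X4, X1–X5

Yes; width 2.

Vertex coverage: the bags together contain {a, b, c, d, e, f, g}, the full vertex set. Edge coverage: each edge of G has both endpoints in at least one bag. Running intersection: for every vertex, the bags containing it form a connected subtree. All three properties hold, so this is a valid tree decomposition of width max|bag| − 1 = 2, and hence tw(G) ≤ 2.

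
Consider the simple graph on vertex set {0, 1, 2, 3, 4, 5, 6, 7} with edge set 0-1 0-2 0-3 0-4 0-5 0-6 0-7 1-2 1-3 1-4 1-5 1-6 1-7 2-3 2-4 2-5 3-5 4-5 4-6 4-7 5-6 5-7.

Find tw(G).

4

A width-4 tree decomposition is:
Bags: B1 = {0, 1, 4, 5, 7}  B2 = {0, 1, 2, 4, 5}  B3 = {0, 1, 4, 5, 6}  B4 = {0, 1, 2, 3, 5}
Tree: B1–B2, B1–B3, B2–B4
Every bag has size at most 5, so the width is 5 − 1 = 4 and tw(G) ≤ 4. Conversely, {0, 1, 2, 3, 5} is a clique of size 5, and the vertices of any clique must share a bag in every tree decomposition; so some bag has ≥ 5 vertices and tw(G) ≥ 4. Hence tw(G) = 4 exactly.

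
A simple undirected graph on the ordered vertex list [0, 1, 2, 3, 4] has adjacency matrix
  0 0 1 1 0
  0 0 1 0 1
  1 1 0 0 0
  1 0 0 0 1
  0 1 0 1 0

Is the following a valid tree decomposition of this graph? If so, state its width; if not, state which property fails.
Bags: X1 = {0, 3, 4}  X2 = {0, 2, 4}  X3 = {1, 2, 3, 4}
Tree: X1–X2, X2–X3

A tree decomposition must satisfy three properties: every vertex lies in some bag; for every edge, both endpoints lie together in some bag; and for every vertex, the bags containing it form a connected subtree. Here bags containing vertex 3 are not connected in the tree, so the decomposition is invalid.

No — bags containing vertex 3 are not connected in the tree.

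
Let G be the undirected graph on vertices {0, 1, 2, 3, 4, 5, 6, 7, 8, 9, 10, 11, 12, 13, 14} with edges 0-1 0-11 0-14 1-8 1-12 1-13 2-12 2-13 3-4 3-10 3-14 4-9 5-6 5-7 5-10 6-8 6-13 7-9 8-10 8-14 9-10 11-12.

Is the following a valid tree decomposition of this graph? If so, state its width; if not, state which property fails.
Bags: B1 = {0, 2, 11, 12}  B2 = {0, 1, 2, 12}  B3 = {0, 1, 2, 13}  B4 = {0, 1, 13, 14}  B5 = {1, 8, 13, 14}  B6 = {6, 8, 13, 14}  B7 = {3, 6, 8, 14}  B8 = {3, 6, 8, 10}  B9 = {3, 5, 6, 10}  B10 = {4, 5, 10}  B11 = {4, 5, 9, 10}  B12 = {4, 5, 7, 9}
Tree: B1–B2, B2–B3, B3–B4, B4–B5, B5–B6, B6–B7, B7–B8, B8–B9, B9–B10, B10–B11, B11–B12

No — edge (3,4) lies in no bag.

A tree decomposition must satisfy three properties: every vertex lies in some bag; for every edge, both endpoints lie together in some bag; and for every vertex, the bags containing it form a connected subtree. Here edge (3,4) lies in no bag, so the decomposition is invalid.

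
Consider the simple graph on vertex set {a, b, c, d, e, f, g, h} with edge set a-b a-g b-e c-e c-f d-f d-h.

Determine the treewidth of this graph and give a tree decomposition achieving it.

Treewidth 1.
Bags: B1 = {d, h}  B2 = {d, f}  B3 = {c, f}  B4 = {c, e}  B5 = {b, e}  B6 = {a, b}  B7 = {a, g}
Tree: B1–B2, B2–B3, B3–B4, B4–B5, B5–B6, B6–B7

Each bag holds 2 vertices, so the decomposition has width 1, which upper-bounds the treewidth. Since G has at least one edge (e.g. h–d), it is not an edgeless graph, so tw(G) ≥ 1. Hence tw(G) = 1 exactly.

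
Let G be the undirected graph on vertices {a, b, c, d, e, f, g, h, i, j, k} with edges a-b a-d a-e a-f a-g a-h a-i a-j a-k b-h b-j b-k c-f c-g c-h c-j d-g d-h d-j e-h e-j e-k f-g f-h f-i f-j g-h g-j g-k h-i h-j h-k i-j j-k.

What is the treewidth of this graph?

A width-4 tree decomposition is:
Bags: B1 = {a, f, g, h, j}  B2 = {c, f, g, h, j}  B3 = {a, g, h, j, k}  B4 = {a, d, g, h, j}  B5 = {a, f, h, i, j}  B6 = {a, e, h, j, k}  B7 = {a, b, h, j, k}
Tree: B1–B2, B1–B3, B3–B4, B1–B5, B3–B6, B6–B7
Every bag has size at most 5, so the width is 5 − 1 = 4 and tw(G) ≤ 4. For the lower bound, the 5 vertices {c, f, g, h, j} are pairwise adjacent, and any tree decomposition puts a clique entirely inside one bag — forcing width ≥ 4. Combining the bounds, tw(G) = 4.

4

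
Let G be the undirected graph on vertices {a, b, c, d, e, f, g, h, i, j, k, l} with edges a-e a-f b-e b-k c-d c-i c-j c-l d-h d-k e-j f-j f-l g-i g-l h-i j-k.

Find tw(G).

3

A width-3 tree decomposition is:
Bags: B1 = {a, b, e, f}  B2 = {b, e, f, j}  B3 = {b, f, j, k}  B4 = {f, j, k, l}  B5 = {c, j, k, l}  B6 = {c, d, k, l}  B7 = {c, d, g, l}  B8 = {c, d, g, i}  B9 = {d, g, h, i}
Tree: B1–B2, B2–B3, B3–B4, B4–B5, B5–B6, B6–B7, B7–B8, B8–B9
The largest bag has 4 vertices, giving width 3; this decomposition certifies tw(G) ≤ 3. For the lower bound: the 4 vertex sets {a,b,e}, {f}, {j}, {c,d,k,l} are disjoint, each induces a connected subgraph, and every pair is joined by at least one edge of G. Contracting each set to a single vertex therefore yields K_{4} as a minor, and since treewidth is minor-monotone, tw(G) ≥ tw(K_{4}) = 3. Combining the bounds, tw(G) = 3.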